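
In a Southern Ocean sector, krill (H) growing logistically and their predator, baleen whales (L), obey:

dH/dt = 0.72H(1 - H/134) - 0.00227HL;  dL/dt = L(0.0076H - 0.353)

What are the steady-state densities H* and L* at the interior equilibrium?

H* ≈ 46.4, L* ≈ 207

From dL/dt = 0 with L > 0: 0.0076H* = 0.353, so H* = 46.4.
Substitute into dH/dt = 0: 0.72(1 - 46.4/134) = 0.00227L*.
The bracket is 0.653, giving L* = 0.47/0.00227 = 207.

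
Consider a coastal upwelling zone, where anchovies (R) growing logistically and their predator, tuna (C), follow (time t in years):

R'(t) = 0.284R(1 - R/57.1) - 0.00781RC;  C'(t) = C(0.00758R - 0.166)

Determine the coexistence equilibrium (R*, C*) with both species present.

R* ≈ 21.9, C* ≈ 22.4

From dC/dt = 0 with C > 0: 0.00758R* = 0.166, so R* = 21.9.
Substitute into dR/dt = 0: 0.284(1 - 21.9/57.1) = 0.00781C*.
The bracket is 0.616, giving C* = 0.175/0.00781 = 22.4.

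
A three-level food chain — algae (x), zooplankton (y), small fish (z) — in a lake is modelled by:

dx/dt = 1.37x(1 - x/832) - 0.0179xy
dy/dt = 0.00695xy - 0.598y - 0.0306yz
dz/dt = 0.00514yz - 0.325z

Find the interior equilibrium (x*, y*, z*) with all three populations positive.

From dz/dt = 0: 0.00514y* = 0.325, so y* = 63.2.
From dx/dt = 0: 1.37(1 - x*/832) = 0.0179·63.2, giving x* = 832·(1 - 0.826) = 145.
From dy/dt = 0: 0.00695·145 - 0.598 = 0.0306z*, so z* = 0.407/0.0306 = 13.3.

x* ≈ 145, y* ≈ 63.2, z* ≈ 13.3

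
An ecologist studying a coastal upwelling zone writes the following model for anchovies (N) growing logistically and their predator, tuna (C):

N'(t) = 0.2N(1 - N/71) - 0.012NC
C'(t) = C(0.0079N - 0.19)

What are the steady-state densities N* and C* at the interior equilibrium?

N* ≈ 24.1, C* ≈ 11

From dC/dt = 0 with C > 0: 0.0079N* = 0.19, so N* = 24.1.
Substitute into dN/dt = 0: 0.2(1 - 24.1/71) = 0.012C*.
The bracket is 0.661, giving C* = 0.132/0.012 = 11.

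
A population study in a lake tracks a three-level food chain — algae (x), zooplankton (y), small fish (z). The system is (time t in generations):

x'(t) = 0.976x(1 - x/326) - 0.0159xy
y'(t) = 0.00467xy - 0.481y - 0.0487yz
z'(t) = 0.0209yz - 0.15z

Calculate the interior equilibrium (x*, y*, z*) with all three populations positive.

From dz/dt = 0: 0.0209y* = 0.15, so y* = 7.18.
From dx/dt = 0: 0.976(1 - x*/326) = 0.0159·7.18, giving x* = 326·(1 - 0.117) = 288.
From dy/dt = 0: 0.00467·288 - 0.481 = 0.0487z*, so z* = 0.863/0.0487 = 17.7.

x* ≈ 288, y* ≈ 7.18, z* ≈ 17.7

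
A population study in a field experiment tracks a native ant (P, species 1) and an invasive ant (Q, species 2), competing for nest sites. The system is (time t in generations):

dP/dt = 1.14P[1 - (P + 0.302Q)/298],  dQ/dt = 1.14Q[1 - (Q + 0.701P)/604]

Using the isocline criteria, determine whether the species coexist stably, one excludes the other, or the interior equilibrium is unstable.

Compare the nullcline intercepts: K1/α12 = 298/0.302 = 987 > K2 = 604; K2/α21 = 604/0.701 = 862 > K1 = 298.
Since both inequalities hold, each species can invade when rare, so the interior equilibrium is stable.

stable coexistence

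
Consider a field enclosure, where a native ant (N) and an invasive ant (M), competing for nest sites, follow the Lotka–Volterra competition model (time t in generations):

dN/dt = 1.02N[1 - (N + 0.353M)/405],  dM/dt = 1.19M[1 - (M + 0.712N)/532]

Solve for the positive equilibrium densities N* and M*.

Setting both brackets to zero gives the nullclines N + 0.353M = 405 and 0.712N + M = 532.
Substituting M = 532 - 0.712N into the first: N(1 - 0.353·0.712) = 405 - 0.353·532.
So N* = 217/0.749 = 290, and then M* = 532 - 0.712·290 = 325.

N* ≈ 290, M* ≈ 325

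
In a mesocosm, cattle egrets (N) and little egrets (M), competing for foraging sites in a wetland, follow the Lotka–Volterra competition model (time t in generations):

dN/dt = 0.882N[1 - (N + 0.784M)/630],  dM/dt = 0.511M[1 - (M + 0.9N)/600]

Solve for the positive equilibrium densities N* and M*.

N* ≈ 542, M* ≈ 112

Setting both brackets to zero gives the nullclines N + 0.784M = 630 and 0.9N + M = 600.
Substituting M = 600 - 0.9N into the first: N(1 - 0.784·0.9) = 630 - 0.784·600.
So N* = 160/0.294 = 542, and then M* = 600 - 0.9·542 = 112.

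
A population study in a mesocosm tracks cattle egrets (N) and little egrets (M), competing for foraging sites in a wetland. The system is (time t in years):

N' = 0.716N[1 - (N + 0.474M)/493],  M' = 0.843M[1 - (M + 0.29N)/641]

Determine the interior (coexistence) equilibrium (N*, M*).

Setting both brackets to zero gives the nullclines N + 0.474M = 493 and 0.29N + M = 641.
Substituting M = 641 - 0.29N into the first: N(1 - 0.474·0.29) = 493 - 0.474·641.
So N* = 189/0.863 = 219, and then M* = 641 - 0.29·219 = 577.

N* ≈ 219, M* ≈ 577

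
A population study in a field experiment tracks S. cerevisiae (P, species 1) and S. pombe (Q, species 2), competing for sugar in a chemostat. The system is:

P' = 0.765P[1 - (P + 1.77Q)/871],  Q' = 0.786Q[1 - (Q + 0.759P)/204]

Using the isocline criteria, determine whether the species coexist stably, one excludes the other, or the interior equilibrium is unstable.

species 1 excludes species 2

Compare the nullcline intercepts: K1/α12 = 871/1.77 = 492 > K2 = 204; K2/α21 = 204/0.759 = 269 < K1 = 871.
Since the inequalities point opposite ways, species 1 can invade but species 2 cannot.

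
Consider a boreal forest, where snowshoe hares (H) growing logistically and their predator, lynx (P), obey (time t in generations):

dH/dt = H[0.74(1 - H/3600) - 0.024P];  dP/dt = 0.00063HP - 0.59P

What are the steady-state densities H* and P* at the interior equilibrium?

From dP/dt = 0 with P > 0: 0.00063H* = 0.59, so H* = 937.
Substitute into dH/dt = 0: 0.74(1 - 937/3600) = 0.024P*.
The bracket is 0.74, giving P* = 0.547/0.024 = 22.8.

H* ≈ 937, P* ≈ 22.8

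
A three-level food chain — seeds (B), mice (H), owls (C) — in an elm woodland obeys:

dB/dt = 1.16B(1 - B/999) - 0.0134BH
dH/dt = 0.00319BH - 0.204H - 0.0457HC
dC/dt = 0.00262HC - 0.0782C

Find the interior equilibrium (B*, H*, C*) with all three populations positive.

B* ≈ 655, H* ≈ 29.8, C* ≈ 41.2

From dC/dt = 0: 0.00262H* = 0.0782, so H* = 29.8.
From dB/dt = 0: 1.16(1 - B*/999) = 0.0134·29.8, giving B* = 999·(1 - 0.345) = 655.
From dH/dt = 0: 0.00319·655 - 0.204 = 0.0457C*, so C* = 1.88/0.0457 = 41.2.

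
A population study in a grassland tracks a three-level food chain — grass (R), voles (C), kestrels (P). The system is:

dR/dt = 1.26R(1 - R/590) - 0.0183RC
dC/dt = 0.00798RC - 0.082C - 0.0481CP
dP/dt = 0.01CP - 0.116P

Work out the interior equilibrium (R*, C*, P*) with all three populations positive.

From dP/dt = 0: 0.01C* = 0.116, so C* = 11.6.
From dR/dt = 0: 1.26(1 - R*/590) = 0.0183·11.6, giving R* = 590·(1 - 0.168) = 491.
From dC/dt = 0: 0.00798·491 - 0.082 = 0.0481P*, so P* = 3.83/0.0481 = 79.7.

R* ≈ 491, C* ≈ 11.6, P* ≈ 79.7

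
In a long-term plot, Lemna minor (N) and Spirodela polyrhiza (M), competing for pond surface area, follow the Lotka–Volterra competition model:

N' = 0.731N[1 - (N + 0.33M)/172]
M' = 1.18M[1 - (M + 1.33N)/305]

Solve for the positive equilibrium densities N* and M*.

Setting both brackets to zero gives the nullclines N + 0.33M = 172 and 1.33N + M = 305.
Substituting M = 305 - 1.33N into the first: N(1 - 0.33·1.33) = 172 - 0.33·305.
So N* = 71.3/0.561 = 127, and then M* = 305 - 1.33·127 = 136.

N* ≈ 127, M* ≈ 136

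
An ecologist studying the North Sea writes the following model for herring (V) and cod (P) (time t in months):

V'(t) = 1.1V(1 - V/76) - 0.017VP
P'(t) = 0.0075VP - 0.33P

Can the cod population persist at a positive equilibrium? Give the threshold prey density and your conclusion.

The predator equation gives dP/dt > 0 only when V > 0.33/0.0075 = 44.
Without the predator, V → K = 76. Since 76 > 44, the predator can invade and persist.

Threshold V = 44; K > 44, so yes, the predator persists.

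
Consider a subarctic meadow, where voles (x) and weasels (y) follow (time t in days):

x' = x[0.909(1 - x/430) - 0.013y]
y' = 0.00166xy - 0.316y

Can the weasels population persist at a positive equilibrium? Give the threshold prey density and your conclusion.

The predator equation gives dy/dt > 0 only when x > 0.316/0.00166 = 190.
Without the predator, x → K = 430. Since 430 > 190, the predator can invade and persist.

Threshold x = 190; K > 190, so yes, the predator persists.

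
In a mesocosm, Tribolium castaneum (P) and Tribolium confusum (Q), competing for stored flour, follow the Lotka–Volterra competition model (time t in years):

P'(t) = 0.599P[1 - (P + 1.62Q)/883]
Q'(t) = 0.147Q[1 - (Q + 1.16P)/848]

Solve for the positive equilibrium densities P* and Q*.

Setting both brackets to zero gives the nullclines P + 1.62Q = 883 and 1.16P + Q = 848.
Substituting Q = 848 - 1.16P into the first: P(1 - 1.62·1.16) = 883 - 1.62·848.
So P* = -491/-0.879 = 558, and then Q* = 848 - 1.16·558 = 201.

P* ≈ 558, Q* ≈ 201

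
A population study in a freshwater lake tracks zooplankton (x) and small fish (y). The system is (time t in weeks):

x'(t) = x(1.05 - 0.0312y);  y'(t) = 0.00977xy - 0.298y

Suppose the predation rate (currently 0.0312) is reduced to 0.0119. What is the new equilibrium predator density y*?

At the interior fixed point, setting dx/dt = 0 with x > 0 fixes y* = (prey growth rate)/(xy coefficient) — independent of the other coefficients.
With the change, y* = 1.05/0.0119 = 88.2; it rises from 33.7.

y* ≈ 88.2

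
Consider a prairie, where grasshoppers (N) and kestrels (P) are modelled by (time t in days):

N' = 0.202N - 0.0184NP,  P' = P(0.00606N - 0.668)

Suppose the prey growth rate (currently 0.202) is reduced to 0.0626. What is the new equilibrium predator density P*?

At the interior fixed point, setting dN/dt = 0 with N > 0 fixes P* = (prey growth rate)/(NP coefficient) — independent of the other coefficients.
With the change, P* = 0.0626/0.0184 = 3.4; it falls from 11.

P* ≈ 3.4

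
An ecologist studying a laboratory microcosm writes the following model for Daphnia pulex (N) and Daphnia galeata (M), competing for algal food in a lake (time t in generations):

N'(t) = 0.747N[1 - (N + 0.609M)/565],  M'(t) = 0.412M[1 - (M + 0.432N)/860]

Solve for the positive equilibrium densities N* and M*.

N* ≈ 56, M* ≈ 836

Setting both brackets to zero gives the nullclines N + 0.609M = 565 and 0.432N + M = 860.
Substituting M = 860 - 0.432N into the first: N(1 - 0.609·0.432) = 565 - 0.609·860.
So N* = 41.3/0.737 = 56, and then M* = 860 - 0.432·56 = 836.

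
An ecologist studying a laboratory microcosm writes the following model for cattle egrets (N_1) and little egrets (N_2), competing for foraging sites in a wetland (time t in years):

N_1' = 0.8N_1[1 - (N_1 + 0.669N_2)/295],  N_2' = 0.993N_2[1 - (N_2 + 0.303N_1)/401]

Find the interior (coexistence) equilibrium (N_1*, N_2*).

N_1* ≈ 33.5, N_2* ≈ 391

Setting both brackets to zero gives the nullclines N_1 + 0.669N_2 = 295 and 0.303N_1 + N_2 = 401.
Substituting N_2 = 401 - 0.303N_1 into the first: N_1(1 - 0.669·0.303) = 295 - 0.669·401.
So N_1* = 26.7/0.797 = 33.5, and then N_2* = 401 - 0.303·33.5 = 391.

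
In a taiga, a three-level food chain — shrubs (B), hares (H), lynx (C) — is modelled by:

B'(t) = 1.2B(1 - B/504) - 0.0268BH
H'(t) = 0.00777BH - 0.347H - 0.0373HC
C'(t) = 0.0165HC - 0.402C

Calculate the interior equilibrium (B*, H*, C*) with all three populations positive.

B* ≈ 230, H* ≈ 24.4, C* ≈ 38.6

From dC/dt = 0: 0.0165H* = 0.402, so H* = 24.4.
From dB/dt = 0: 1.2(1 - B*/504) = 0.0268·24.4, giving B* = 504·(1 - 0.544) = 230.
From dH/dt = 0: 0.00777·230 - 0.347 = 0.0373C*, so C* = 1.44/0.0373 = 38.6.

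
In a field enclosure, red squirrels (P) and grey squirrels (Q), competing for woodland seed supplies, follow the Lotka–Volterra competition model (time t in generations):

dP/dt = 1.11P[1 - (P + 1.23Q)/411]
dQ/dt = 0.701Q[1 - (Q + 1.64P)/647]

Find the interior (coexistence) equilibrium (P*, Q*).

P* ≈ 378, Q* ≈ 26.6

Setting both brackets to zero gives the nullclines P + 1.23Q = 411 and 1.64P + Q = 647.
Substituting Q = 647 - 1.64P into the first: P(1 - 1.23·1.64) = 411 - 1.23·647.
So P* = -385/-1.02 = 378, and then Q* = 647 - 1.64·378 = 26.6.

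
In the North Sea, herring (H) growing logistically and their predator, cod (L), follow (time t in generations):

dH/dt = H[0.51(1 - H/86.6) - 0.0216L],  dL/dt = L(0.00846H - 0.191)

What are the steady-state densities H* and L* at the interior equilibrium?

From dL/dt = 0 with L > 0: 0.00846H* = 0.191, so H* = 22.6.
Substitute into dH/dt = 0: 0.51(1 - 22.6/86.6) = 0.0216L*.
The bracket is 0.739, giving L* = 0.377/0.0216 = 17.5.

H* ≈ 22.6, L* ≈ 17.5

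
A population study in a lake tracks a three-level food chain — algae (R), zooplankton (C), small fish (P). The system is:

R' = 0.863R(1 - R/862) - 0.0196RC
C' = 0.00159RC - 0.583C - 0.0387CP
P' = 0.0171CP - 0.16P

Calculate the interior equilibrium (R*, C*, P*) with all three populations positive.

From dP/dt = 0: 0.0171C* = 0.16, so C* = 9.36.
From dR/dt = 0: 0.863(1 - R*/862) = 0.0196·9.36, giving R* = 862·(1 - 0.213) = 679.
From dC/dt = 0: 0.00159·679 - 0.583 = 0.0387P*, so P* = 0.496/0.0387 = 12.8.

R* ≈ 679, C* ≈ 9.36, P* ≈ 12.8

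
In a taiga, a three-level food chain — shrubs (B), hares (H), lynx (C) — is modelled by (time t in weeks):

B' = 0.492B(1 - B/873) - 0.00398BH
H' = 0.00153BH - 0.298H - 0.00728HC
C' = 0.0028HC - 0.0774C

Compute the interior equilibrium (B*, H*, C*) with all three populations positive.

B* ≈ 678, H* ≈ 27.6, C* ≈ 102

From dC/dt = 0: 0.0028H* = 0.0774, so H* = 27.6.
From dB/dt = 0: 0.492(1 - B*/873) = 0.00398·27.6, giving B* = 873·(1 - 0.224) = 678.
From dH/dt = 0: 0.00153·678 - 0.298 = 0.00728C*, so C* = 0.739/0.00728 = 102.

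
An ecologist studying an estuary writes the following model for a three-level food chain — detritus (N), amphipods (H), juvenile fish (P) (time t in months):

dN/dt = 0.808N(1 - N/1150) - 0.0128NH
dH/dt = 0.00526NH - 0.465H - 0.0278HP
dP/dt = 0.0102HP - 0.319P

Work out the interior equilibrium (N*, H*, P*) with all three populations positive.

N* ≈ 580, H* ≈ 31.3, P* ≈ 93.1

From dP/dt = 0: 0.0102H* = 0.319, so H* = 31.3.
From dN/dt = 0: 0.808(1 - N*/1150) = 0.0128·31.3, giving N* = 1150·(1 - 0.495) = 580.
From dH/dt = 0: 0.00526·580 - 0.465 = 0.0278P*, so P* = 2.59/0.0278 = 93.1.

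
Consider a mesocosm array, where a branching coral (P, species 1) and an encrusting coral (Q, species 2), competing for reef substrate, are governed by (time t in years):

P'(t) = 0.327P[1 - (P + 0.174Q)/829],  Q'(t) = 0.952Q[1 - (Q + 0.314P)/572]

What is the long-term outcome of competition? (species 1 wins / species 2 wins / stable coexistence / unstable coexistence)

stable coexistence

Compare the nullcline intercepts: K1/α12 = 829/0.174 = 4760 > K2 = 572; K2/α21 = 572/0.314 = 1820 > K1 = 829.
Since both inequalities hold, each species can invade when rare, so the interior equilibrium is stable.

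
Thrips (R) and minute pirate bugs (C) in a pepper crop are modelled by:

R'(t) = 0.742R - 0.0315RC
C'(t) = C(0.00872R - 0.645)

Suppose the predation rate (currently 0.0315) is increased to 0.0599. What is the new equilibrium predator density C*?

At the interior fixed point, setting dR/dt = 0 with R > 0 fixes C* = (prey growth rate)/(RC coefficient) — independent of the other coefficients.
With the change, C* = 0.742/0.0599 = 12.4; it falls from 23.6.

C* ≈ 12.4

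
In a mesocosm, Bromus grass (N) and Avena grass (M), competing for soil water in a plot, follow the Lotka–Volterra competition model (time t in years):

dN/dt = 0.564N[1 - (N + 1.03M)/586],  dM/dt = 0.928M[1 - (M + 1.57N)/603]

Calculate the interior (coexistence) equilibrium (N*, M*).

N* ≈ 56.9, M* ≈ 514

Setting both brackets to zero gives the nullclines N + 1.03M = 586 and 1.57N + M = 603.
Substituting M = 603 - 1.57N into the first: N(1 - 1.03·1.57) = 586 - 1.03·603.
So N* = -35.1/-0.617 = 56.9, and then M* = 603 - 1.57·56.9 = 514.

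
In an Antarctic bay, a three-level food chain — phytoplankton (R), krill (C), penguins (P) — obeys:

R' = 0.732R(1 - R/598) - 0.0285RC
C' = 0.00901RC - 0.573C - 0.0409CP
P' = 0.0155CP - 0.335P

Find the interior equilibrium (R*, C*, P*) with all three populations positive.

R* ≈ 94.8, C* ≈ 21.6, P* ≈ 6.87

From dP/dt = 0: 0.0155C* = 0.335, so C* = 21.6.
From dR/dt = 0: 0.732(1 - R*/598) = 0.0285·21.6, giving R* = 598·(1 - 0.841) = 94.8.
From dC/dt = 0: 0.00901·94.8 - 0.573 = 0.0409P*, so P* = 0.281/0.0409 = 6.87.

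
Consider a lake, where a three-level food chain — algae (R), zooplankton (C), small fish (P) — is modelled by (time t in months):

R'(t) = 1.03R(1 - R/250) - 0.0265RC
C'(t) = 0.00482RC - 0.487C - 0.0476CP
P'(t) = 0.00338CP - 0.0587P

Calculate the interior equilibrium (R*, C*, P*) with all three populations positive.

From dP/dt = 0: 0.00338C* = 0.0587, so C* = 17.4.
From dR/dt = 0: 1.03(1 - R*/250) = 0.0265·17.4, giving R* = 250·(1 - 0.447) = 138.
From dC/dt = 0: 0.00482·138 - 0.487 = 0.0476P*, so P* = 0.18/0.0476 = 3.77.

R* ≈ 138, C* ≈ 17.4, P* ≈ 3.77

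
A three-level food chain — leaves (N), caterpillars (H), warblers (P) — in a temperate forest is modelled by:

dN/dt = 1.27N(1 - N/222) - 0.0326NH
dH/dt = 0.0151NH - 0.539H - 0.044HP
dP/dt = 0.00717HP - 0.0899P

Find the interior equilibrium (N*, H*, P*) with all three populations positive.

N* ≈ 151, H* ≈ 12.5, P* ≈ 39.4

From dP/dt = 0: 0.00717H* = 0.0899, so H* = 12.5.
From dN/dt = 0: 1.27(1 - N*/222) = 0.0326·12.5, giving N* = 222·(1 - 0.322) = 151.
From dH/dt = 0: 0.0151·151 - 0.539 = 0.044P*, so P* = 1.73/0.044 = 39.4.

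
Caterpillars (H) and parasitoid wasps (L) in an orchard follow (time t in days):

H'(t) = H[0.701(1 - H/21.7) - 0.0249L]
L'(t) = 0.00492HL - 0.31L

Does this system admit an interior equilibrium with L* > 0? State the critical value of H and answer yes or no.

Threshold H = 63; K < 63, so no, the predator goes extinct.

The predator equation gives dL/dt > 0 only when H > 0.31/0.00492 = 63.
Without the predator, H → K = 21.7. Since 21.7 < 63, the predator cannot invade.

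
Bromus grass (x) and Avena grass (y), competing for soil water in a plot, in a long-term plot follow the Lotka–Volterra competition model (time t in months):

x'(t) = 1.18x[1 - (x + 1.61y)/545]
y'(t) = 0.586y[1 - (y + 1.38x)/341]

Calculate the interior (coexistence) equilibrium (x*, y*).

Setting both brackets to zero gives the nullclines x + 1.61y = 545 and 1.38x + y = 341.
Substituting y = 341 - 1.38x into the first: x(1 - 1.61·1.38) = 545 - 1.61·341.
So x* = -4.01/-1.22 = 3.28, and then y* = 341 - 1.38·3.28 = 336.

x* ≈ 3.28, y* ≈ 336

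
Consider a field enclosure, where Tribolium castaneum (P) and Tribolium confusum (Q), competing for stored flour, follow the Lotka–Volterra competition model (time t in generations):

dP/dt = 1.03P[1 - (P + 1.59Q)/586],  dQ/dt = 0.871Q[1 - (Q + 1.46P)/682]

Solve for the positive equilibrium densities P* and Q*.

P* ≈ 377, Q* ≈ 131

Setting both brackets to zero gives the nullclines P + 1.59Q = 586 and 1.46P + Q = 682.
Substituting Q = 682 - 1.46P into the first: P(1 - 1.59·1.46) = 586 - 1.59·682.
So P* = -498/-1.32 = 377, and then Q* = 682 - 1.46·377 = 131.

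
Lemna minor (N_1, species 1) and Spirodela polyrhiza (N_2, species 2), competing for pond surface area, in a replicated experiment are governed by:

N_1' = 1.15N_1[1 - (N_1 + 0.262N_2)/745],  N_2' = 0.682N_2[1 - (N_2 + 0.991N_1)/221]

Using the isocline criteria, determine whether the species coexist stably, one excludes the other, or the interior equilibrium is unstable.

species 1 excludes species 2

Compare the nullcline intercepts: K1/α12 = 745/0.262 = 2840 > K2 = 221; K2/α21 = 221/0.991 = 223 < K1 = 745.
Since the inequalities point opposite ways, species 1 can invade but species 2 cannot.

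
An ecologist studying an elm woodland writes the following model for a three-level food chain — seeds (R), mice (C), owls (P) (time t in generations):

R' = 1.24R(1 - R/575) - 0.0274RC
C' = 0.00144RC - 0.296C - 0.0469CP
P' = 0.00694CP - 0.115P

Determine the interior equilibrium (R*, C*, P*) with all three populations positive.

R* ≈ 364, C* ≈ 16.6, P* ≈ 4.88

From dP/dt = 0: 0.00694C* = 0.115, so C* = 16.6.
From dR/dt = 0: 1.24(1 - R*/575) = 0.0274·16.6, giving R* = 575·(1 - 0.366) = 364.
From dC/dt = 0: 0.00144·364 - 0.296 = 0.0469P*, so P* = 0.229/0.0469 = 4.88.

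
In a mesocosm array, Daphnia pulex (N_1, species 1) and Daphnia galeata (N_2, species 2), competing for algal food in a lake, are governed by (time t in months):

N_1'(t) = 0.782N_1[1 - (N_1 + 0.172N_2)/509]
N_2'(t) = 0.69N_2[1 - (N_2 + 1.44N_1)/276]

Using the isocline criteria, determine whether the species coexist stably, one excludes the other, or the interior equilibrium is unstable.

species 1 excludes species 2

Compare the nullcline intercepts: K1/α12 = 509/0.172 = 2960 > K2 = 276; K2/α21 = 276/1.44 = 192 < K1 = 509.
Since the inequalities point opposite ways, species 1 can invade but species 2 cannot.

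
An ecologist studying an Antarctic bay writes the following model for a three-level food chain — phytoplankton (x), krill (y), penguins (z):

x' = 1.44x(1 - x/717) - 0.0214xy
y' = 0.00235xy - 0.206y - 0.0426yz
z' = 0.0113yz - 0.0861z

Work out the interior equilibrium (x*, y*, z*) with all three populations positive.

x* ≈ 636, y* ≈ 7.62, z* ≈ 30.2

From dz/dt = 0: 0.0113y* = 0.0861, so y* = 7.62.
From dx/dt = 0: 1.44(1 - x*/717) = 0.0214·7.62, giving x* = 717·(1 - 0.113) = 636.
From dy/dt = 0: 0.00235·636 - 0.206 = 0.0426z*, so z* = 1.29/0.0426 = 30.2.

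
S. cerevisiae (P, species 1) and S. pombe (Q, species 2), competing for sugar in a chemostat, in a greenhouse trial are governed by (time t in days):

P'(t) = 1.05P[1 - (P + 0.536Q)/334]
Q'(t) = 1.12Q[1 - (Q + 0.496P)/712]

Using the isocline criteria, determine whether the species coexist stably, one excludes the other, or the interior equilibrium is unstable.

Compare the nullcline intercepts: K1/α12 = 334/0.536 = 623 < K2 = 712; K2/α21 = 712/0.496 = 1440 > K1 = 334.
Since the inequalities point opposite ways, species 2 can invade but species 1 cannot.

species 2 excludes species 1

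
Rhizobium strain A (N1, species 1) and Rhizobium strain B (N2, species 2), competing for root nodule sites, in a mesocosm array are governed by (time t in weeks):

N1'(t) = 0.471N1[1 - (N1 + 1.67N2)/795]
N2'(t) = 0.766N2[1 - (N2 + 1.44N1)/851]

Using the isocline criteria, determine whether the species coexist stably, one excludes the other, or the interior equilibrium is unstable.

unstable coexistence (outcome depends on initial conditions)

Compare the nullcline intercepts: K1/α12 = 795/1.67 = 476 < K2 = 851; K2/α21 = 851/1.44 = 591 < K1 = 795.
Since both are reversed, neither can invade when rare; the interior point is a saddle.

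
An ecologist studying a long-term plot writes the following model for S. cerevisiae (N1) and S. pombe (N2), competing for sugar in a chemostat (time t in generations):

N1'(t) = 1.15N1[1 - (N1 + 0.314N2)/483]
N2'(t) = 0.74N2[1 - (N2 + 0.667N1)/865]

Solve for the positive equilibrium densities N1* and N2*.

Setting both brackets to zero gives the nullclines N1 + 0.314N2 = 483 and 0.667N1 + N2 = 865.
Substituting N2 = 865 - 0.667N1 into the first: N1(1 - 0.314·0.667) = 483 - 0.314·865.
So N1* = 211/0.791 = 267, and then N2* = 865 - 0.667·267 = 687.

N1* ≈ 267, N2* ≈ 687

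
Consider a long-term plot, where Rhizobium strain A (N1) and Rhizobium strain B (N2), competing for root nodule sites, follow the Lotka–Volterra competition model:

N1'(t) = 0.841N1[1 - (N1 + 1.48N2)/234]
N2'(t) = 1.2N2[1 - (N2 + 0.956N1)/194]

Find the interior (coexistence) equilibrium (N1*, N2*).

N1* ≈ 128, N2* ≈ 71.6

Setting both brackets to zero gives the nullclines N1 + 1.48N2 = 234 and 0.956N1 + N2 = 194.
Substituting N2 = 194 - 0.956N1 into the first: N1(1 - 1.48·0.956) = 234 - 1.48·194.
So N1* = -53.1/-0.415 = 128, and then N2* = 194 - 0.956·128 = 71.6.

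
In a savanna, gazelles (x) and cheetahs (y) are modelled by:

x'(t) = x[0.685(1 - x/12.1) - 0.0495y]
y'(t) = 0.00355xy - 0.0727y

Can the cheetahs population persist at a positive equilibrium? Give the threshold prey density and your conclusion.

Threshold x = 20.5; K < 20.5, so no, the predator goes extinct.

The predator equation gives dy/dt > 0 only when x > 0.0727/0.00355 = 20.5.
Without the predator, x → K = 12.1. Since 12.1 < 20.5, the predator cannot invade.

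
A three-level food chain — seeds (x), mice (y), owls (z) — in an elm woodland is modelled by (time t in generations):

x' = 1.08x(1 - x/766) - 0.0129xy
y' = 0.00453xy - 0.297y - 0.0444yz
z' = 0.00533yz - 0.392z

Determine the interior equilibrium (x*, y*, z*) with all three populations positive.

x* ≈ 93.1, y* ≈ 73.5, z* ≈ 2.81

From dz/dt = 0: 0.00533y* = 0.392, so y* = 73.5.
From dx/dt = 0: 1.08(1 - x*/766) = 0.0129·73.5, giving x* = 766·(1 - 0.878) = 93.1.
From dy/dt = 0: 0.00453·93.1 - 0.297 = 0.0444z*, so z* = 0.125/0.0444 = 2.81.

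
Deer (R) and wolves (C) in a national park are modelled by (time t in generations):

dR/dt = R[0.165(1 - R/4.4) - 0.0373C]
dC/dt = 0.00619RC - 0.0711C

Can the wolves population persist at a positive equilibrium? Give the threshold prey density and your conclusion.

The predator equation gives dC/dt > 0 only when R > 0.0711/0.00619 = 11.5.
Without the predator, R → K = 4.4. Since 4.4 < 11.5, the predator cannot invade.

Threshold R = 11.5; K < 11.5, so no, the predator goes extinct.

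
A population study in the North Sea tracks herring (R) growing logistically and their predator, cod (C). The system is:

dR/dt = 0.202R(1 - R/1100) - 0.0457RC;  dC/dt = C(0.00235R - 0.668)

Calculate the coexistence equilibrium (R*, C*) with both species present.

R* ≈ 284, C* ≈ 3.28

From dC/dt = 0 with C > 0: 0.00235R* = 0.668, so R* = 284.
Substitute into dR/dt = 0: 0.202(1 - 284/1100) = 0.0457C*.
The bracket is 0.742, giving C* = 0.15/0.0457 = 3.28.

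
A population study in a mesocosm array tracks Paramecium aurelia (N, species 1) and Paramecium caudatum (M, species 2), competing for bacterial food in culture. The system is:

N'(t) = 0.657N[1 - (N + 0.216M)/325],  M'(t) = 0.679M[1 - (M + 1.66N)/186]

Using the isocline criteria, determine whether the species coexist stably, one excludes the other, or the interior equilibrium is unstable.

Compare the nullcline intercepts: K1/α12 = 325/0.216 = 1500 > K2 = 186; K2/α21 = 186/1.66 = 112 < K1 = 325.
Since the inequalities point opposite ways, species 1 can invade but species 2 cannot.

species 1 excludes species 2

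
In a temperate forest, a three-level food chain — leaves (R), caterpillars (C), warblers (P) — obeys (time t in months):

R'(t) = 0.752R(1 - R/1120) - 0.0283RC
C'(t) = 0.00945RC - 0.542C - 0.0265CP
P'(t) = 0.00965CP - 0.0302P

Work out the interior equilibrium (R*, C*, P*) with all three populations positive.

From dP/dt = 0: 0.00965C* = 0.0302, so C* = 3.13.
From dR/dt = 0: 0.752(1 - R*/1120) = 0.0283·3.13, giving R* = 1120·(1 - 0.118) = 988.
From dC/dt = 0: 0.00945·988 - 0.542 = 0.0265P*, so P* = 8.8/0.0265 = 332.

R* ≈ 988, C* ≈ 3.13, P* ≈ 332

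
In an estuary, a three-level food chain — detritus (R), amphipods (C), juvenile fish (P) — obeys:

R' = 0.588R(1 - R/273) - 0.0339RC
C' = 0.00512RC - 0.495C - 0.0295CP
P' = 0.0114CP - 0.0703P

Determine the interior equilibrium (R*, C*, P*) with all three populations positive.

R* ≈ 176, C* ≈ 6.17, P* ≈ 13.8

From dP/dt = 0: 0.0114C* = 0.0703, so C* = 6.17.
From dR/dt = 0: 0.588(1 - R*/273) = 0.0339·6.17, giving R* = 273·(1 - 0.356) = 176.
From dC/dt = 0: 0.00512·176 - 0.495 = 0.0295P*, so P* = 0.406/0.0295 = 13.8.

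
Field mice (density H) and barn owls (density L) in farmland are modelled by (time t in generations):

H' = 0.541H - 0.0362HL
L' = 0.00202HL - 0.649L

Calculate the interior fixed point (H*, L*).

Set dL/dt = 0 with L > 0: 0.00202H - 0.649 = 0, so H* = 0.649/0.00202 = 321.
Set dH/dt = 0 with H > 0: 0.541 - 0.0362L = 0, so L* = 0.541/0.0362 = 14.9.

H* ≈ 321, L* ≈ 14.9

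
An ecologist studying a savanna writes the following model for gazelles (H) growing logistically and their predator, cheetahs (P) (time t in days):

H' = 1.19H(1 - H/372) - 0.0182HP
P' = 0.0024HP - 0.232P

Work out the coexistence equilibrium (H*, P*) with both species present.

From dP/dt = 0 with P > 0: 0.0024H* = 0.232, so H* = 96.7.
Substitute into dH/dt = 0: 1.19(1 - 96.7/372) = 0.0182P*.
The bracket is 0.74, giving P* = 0.881/0.0182 = 48.4.

H* ≈ 96.7, P* ≈ 48.4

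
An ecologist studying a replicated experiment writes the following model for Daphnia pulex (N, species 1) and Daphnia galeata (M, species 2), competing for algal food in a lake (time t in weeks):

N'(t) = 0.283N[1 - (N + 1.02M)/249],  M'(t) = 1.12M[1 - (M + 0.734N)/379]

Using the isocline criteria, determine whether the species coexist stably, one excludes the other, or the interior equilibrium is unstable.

species 2 excludes species 1

Compare the nullcline intercepts: K1/α12 = 249/1.02 = 244 < K2 = 379; K2/α21 = 379/0.734 = 516 > K1 = 249.
Since the inequalities point opposite ways, species 2 can invade but species 1 cannot.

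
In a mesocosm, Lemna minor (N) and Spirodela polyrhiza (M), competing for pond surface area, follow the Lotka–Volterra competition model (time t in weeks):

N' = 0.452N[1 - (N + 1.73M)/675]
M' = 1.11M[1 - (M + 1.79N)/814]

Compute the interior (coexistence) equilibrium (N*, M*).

Setting both brackets to zero gives the nullclines N + 1.73M = 675 and 1.79N + M = 814.
Substituting M = 814 - 1.79N into the first: N(1 - 1.73·1.79) = 675 - 1.73·814.
So N* = -733/-2.1 = 350, and then M* = 814 - 1.79·350 = 188.

N* ≈ 350, M* ≈ 188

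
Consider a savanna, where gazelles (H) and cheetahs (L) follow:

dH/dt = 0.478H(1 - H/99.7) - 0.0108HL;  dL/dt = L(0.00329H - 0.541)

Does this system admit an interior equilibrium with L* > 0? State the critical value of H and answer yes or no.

The predator equation gives dL/dt > 0 only when H > 0.541/0.00329 = 164.
Without the predator, H → K = 99.7. Since 99.7 < 164, the predator cannot invade.

Threshold H = 164; K < 164, so no, the predator goes extinct.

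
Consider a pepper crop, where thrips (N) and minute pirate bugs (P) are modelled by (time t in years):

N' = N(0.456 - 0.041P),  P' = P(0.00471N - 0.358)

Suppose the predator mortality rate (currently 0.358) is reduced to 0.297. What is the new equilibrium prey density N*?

At the interior fixed point, setting dP/dt = 0 with P > 0 fixes N* = (predator death rate)/(NP coefficient) — independent of the other coefficients.
With the change, N* = 0.297/0.00471 = 63.1; it falls from 76.

N* ≈ 63.1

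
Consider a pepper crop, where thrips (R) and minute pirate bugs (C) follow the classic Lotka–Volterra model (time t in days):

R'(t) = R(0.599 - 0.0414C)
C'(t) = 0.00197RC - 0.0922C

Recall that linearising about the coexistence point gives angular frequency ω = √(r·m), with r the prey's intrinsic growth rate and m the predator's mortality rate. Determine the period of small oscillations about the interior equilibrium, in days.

T ≈ 26.7 days

Here r = 0.599 and m = 0.0922, so r·m = 0.0552.
ω = √0.0552 = 0.235 per day, hence T = 2π/ω ≈ 26.7 days.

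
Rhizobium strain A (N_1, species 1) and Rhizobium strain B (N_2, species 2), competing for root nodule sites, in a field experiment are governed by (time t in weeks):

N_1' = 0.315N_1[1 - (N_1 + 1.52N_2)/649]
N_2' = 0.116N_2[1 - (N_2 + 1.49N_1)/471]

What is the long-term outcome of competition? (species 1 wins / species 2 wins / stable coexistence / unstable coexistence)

unstable coexistence (outcome depends on initial conditions)

Compare the nullcline intercepts: K1/α12 = 649/1.52 = 427 < K2 = 471; K2/α21 = 471/1.49 = 316 < K1 = 649.
Since both are reversed, neither can invade when rare; the interior point is a saddle.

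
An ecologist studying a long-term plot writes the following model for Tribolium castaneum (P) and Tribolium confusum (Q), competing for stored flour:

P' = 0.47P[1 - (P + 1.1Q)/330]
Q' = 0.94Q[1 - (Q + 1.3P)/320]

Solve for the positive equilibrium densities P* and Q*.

Setting both brackets to zero gives the nullclines P + 1.1Q = 330 and 1.3P + Q = 320.
Substituting Q = 320 - 1.3P into the first: P(1 - 1.1·1.3) = 330 - 1.1·320.
So P* = -22/-0.43 = 51.2, and then Q* = 320 - 1.3·51.2 = 253.

P* ≈ 51.2, Q* ≈ 253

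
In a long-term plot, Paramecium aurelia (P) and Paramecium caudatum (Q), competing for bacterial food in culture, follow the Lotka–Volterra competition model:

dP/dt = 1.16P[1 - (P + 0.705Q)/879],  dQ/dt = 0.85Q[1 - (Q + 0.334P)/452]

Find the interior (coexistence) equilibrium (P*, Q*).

P* ≈ 733, Q* ≈ 207

Setting both brackets to zero gives the nullclines P + 0.705Q = 879 and 0.334P + Q = 452.
Substituting Q = 452 - 0.334P into the first: P(1 - 0.705·0.334) = 879 - 0.705·452.
So P* = 560/0.765 = 733, and then Q* = 452 - 0.334·733 = 207.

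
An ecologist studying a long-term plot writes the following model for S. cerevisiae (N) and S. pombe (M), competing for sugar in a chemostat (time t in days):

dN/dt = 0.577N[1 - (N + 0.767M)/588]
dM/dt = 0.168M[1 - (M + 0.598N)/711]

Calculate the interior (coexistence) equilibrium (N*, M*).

Setting both brackets to zero gives the nullclines N + 0.767M = 588 and 0.598N + M = 711.
Substituting M = 711 - 0.598N into the first: N(1 - 0.767·0.598) = 588 - 0.767·711.
So N* = 42.7/0.541 = 78.8, and then M* = 711 - 0.598·78.8 = 664.

N* ≈ 78.8, M* ≈ 664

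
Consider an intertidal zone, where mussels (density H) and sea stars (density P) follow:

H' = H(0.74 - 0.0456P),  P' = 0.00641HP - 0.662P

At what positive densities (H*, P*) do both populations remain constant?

Set dP/dt = 0 with P > 0: 0.00641H - 0.662 = 0, so H* = 0.662/0.00641 = 103.
Set dH/dt = 0 with H > 0: 0.74 - 0.0456P = 0, so P* = 0.74/0.0456 = 16.2.

H* ≈ 103, P* ≈ 16.2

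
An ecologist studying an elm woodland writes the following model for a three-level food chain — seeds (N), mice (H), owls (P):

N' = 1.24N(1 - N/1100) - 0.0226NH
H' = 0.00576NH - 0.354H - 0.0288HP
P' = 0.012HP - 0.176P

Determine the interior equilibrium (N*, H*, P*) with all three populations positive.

From dP/dt = 0: 0.012H* = 0.176, so H* = 14.7.
From dN/dt = 0: 1.24(1 - N*/1100) = 0.0226·14.7, giving N* = 1100·(1 - 0.267) = 806.
From dH/dt = 0: 0.00576·806 - 0.354 = 0.0288P*, so P* = 4.29/0.0288 = 149.

N* ≈ 806, H* ≈ 14.7, P* ≈ 149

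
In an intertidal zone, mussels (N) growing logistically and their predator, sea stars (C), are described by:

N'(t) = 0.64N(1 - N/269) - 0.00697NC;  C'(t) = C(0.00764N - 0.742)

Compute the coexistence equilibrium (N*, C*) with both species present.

N* ≈ 97.1, C* ≈ 58.7

From dC/dt = 0 with C > 0: 0.00764N* = 0.742, so N* = 97.1.
Substitute into dN/dt = 0: 0.64(1 - 97.1/269) = 0.00697C*.
The bracket is 0.639, giving C* = 0.409/0.00697 = 58.7.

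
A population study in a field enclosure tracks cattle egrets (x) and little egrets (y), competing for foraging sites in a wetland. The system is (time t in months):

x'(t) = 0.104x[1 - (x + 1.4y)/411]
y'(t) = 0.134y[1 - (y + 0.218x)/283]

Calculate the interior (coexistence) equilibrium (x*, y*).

Setting both brackets to zero gives the nullclines x + 1.4y = 411 and 0.218x + y = 283.
Substituting y = 283 - 0.218x into the first: x(1 - 1.4·0.218) = 411 - 1.4·283.
So x* = 14.8/0.695 = 21.3, and then y* = 283 - 0.218·21.3 = 278.

x* ≈ 21.3, y* ≈ 278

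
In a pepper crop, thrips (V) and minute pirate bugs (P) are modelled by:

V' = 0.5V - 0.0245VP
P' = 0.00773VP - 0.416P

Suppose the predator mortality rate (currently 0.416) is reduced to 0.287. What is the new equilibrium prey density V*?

At the interior fixed point, setting dP/dt = 0 with P > 0 fixes V* = (predator death rate)/(VP coefficient) — independent of the other coefficients.
With the change, V* = 0.287/0.00773 = 37.1; it falls from 53.8.

V* ≈ 37.1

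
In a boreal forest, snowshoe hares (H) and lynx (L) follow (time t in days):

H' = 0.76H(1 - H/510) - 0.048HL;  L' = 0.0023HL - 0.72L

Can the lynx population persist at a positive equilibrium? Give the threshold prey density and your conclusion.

Threshold H = 313; K > 313, so yes, the predator persists.

The predator equation gives dL/dt > 0 only when H > 0.72/0.0023 = 313.
Without the predator, H → K = 510. Since 510 > 313, the predator can invade and persist.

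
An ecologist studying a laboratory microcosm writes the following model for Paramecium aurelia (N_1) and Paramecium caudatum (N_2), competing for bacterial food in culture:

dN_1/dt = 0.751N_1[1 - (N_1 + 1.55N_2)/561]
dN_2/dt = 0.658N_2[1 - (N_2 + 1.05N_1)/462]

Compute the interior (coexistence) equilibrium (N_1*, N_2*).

N_1* ≈ 247, N_2* ≈ 202

Setting both brackets to zero gives the nullclines N_1 + 1.55N_2 = 561 and 1.05N_1 + N_2 = 462.
Substituting N_2 = 462 - 1.05N_1 into the first: N_1(1 - 1.55·1.05) = 561 - 1.55·462.
So N_1* = -155/-0.628 = 247, and then N_2* = 462 - 1.05·247 = 202.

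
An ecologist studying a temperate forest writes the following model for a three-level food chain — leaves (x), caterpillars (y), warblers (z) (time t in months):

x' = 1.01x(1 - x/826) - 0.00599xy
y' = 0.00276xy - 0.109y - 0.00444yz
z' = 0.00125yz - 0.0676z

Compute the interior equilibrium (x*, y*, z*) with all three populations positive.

From dz/dt = 0: 0.00125y* = 0.0676, so y* = 54.1.
From dx/dt = 0: 1.01(1 - x*/826) = 0.00599·54.1, giving x* = 826·(1 - 0.321) = 561.
From dy/dt = 0: 0.00276·561 - 0.109 = 0.00444z*, so z* = 1.44/0.00444 = 324.

x* ≈ 561, y* ≈ 54.1, z* ≈ 324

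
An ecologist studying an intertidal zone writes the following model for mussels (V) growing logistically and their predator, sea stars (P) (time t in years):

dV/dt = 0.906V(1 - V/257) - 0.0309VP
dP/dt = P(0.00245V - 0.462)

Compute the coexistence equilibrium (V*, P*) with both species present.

V* ≈ 189, P* ≈ 7.81

From dP/dt = 0 with P > 0: 0.00245V* = 0.462, so V* = 189.
Substitute into dV/dt = 0: 0.906(1 - 189/257) = 0.0309P*.
The bracket is 0.266, giving P* = 0.241/0.0309 = 7.81.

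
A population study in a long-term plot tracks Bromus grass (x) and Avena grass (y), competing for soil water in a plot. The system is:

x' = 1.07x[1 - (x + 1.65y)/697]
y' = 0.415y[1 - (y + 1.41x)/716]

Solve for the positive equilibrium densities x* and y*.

Setting both brackets to zero gives the nullclines x + 1.65y = 697 and 1.41x + y = 716.
Substituting y = 716 - 1.41x into the first: x(1 - 1.65·1.41) = 697 - 1.65·716.
So x* = -484/-1.33 = 365, and then y* = 716 - 1.41·365 = 201.

x* ≈ 365, y* ≈ 201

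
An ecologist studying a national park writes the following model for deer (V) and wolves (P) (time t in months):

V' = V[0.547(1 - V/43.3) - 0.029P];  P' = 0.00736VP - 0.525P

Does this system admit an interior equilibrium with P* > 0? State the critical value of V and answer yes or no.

The predator equation gives dP/dt > 0 only when V > 0.525/0.00736 = 71.3.
Without the predator, V → K = 43.3. Since 43.3 < 71.3, the predator cannot invade.

Threshold V = 71.3; K < 71.3, so no, the predator goes extinct.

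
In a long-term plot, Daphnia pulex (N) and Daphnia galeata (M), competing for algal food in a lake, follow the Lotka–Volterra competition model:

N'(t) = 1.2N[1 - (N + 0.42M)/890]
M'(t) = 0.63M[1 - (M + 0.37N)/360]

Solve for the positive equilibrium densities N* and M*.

N* ≈ 875, M* ≈ 36.3

Setting both brackets to zero gives the nullclines N + 0.42M = 890 and 0.37N + M = 360.
Substituting M = 360 - 0.37N into the first: N(1 - 0.42·0.37) = 890 - 0.42·360.
So N* = 739/0.845 = 875, and then M* = 360 - 0.37·875 = 36.3.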